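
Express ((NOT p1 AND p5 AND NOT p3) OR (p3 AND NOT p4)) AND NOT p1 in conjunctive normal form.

(p5 OR p3) AND (p5 OR NOT p4) AND (NOT p3 OR NOT p4) AND NOT p1

((NOT p1 AND p5 AND NOT p3) OR (p3 AND NOT p4)) AND NOT p1
⇔ (NOT p1 OR p3) AND (NOT p1 OR NOT p4) AND (p5 OR p3) AND (p5 OR NOT p4) AND (NOT p3 OR p3) AND (NOT p3 OR NOT p4) AND NOT p1   — distribute OR over AND
⇔ (p5 OR p3) AND (p5 OR NOT p4) AND (NOT p3 OR NOT p4) AND NOT p1   — simplify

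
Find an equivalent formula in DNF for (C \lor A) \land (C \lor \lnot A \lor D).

(C \lor A) \land (C \lor \lnot A \lor D)
= (C \land C) \lor (C \land \lnot A) \lor (C \land D) \lor (A \land C) \lor (A \land \lnot A) \lor (A \land D)   [distribute \land over \lor]
= C \lor (A \land D)   [simplify]

C \lor (A \land D)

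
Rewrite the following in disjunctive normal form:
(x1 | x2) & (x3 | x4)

(x1 | x2) & (x3 | x4)
≡ (x1 & x3) | (x1 & x4) | (x2 & x3) | (x2 & x4)   (distribute & over |)

(x1 & x3) | (x1 & x4) | (x2 & x3) | (x2 & x4)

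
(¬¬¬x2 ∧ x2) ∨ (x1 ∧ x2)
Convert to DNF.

(¬¬¬x2 ∧ x2) ∨ (x1 ∧ x2)
≡ (¬x2 ∧ x2) ∨ (x1 ∧ x2)   — double negation
≡ x1 ∧ x2   — simplify

x1 ∧ x2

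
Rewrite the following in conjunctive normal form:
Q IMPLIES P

NOT Q OR P

Q IMPLIES P
= NOT Q OR P   — eliminate IMPLIES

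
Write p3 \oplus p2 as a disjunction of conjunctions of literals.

(p3 \land \lnot p2) \lor (\lnot p3 \land p2)

p3 \oplus p2
≡ (p3 \land \lnot p2) \lor (\lnot p3 \land p2)   — expand \oplus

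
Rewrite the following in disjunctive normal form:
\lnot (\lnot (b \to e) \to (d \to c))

\lnot (\lnot (b \to e) \to (d \to c))
⇔ \lnot (\lnot \lnot (b \to e) \lor (d \to c))   [eliminate \to]
⇔ \lnot (\lnot \lnot (\lnot b \lor e) \lor (d \to c))   [eliminate \to]
⇔ \lnot (\lnot \lnot (\lnot b \lor e) \lor \lnot d \lor c)   [eliminate \to]
⇔ \lnot \lnot \lnot (\lnot b \lor e) \land \lnot \lnot d \land \lnot c   [De Morgan]
⇔ \lnot (\lnot b \lor e) \land \lnot \lnot d \land \lnot c   [double negation]
⇔ \lnot \lnot b \land \lnot e \land \lnot \lnot d \land \lnot c   [De Morgan]
⇔ b \land \lnot e \land \lnot \lnot d \land \lnot c   [double negation]
⇔ b \land \lnot e \land d \land \lnot c   [double negation]

b \land \lnot e \land d \land \lnot c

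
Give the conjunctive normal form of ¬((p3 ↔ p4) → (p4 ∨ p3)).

¬((p3 ↔ p4) → (p4 ∨ p3))
≡ ¬(¬(p3 ↔ p4) ∨ p4 ∨ p3)   [eliminate →]
≡ ¬(¬((p3 → p4) ∧ (p4 → p3)) ∨ p4 ∨ p3)   [eliminate ↔]
≡ ¬(¬((¬p3 ∨ p4) ∧ (p4 → p3)) ∨ p4 ∨ p3)   [eliminate →]
≡ ¬(¬((¬p3 ∨ p4) ∧ (¬p4 ∨ p3)) ∨ p4 ∨ p3)   [eliminate →]
≡ ¬¬((¬p3 ∨ p4) ∧ (¬p4 ∨ p3)) ∧ ¬p4 ∧ ¬p3   [De Morgan]
≡ (¬p3 ∨ p4) ∧ (¬p4 ∨ p3) ∧ ¬p4 ∧ ¬p3   [double negation]
≡ ¬p4 ∧ ¬p3   [simplify]

¬p4 ∧ ¬p3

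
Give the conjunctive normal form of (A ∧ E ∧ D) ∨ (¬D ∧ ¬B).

(A ∧ E ∧ D) ∨ (¬D ∧ ¬B)
⇔ (A ∨ ¬D) ∧ (A ∨ ¬B) ∧ (E ∨ ¬D) ∧ (E ∨ ¬B) ∧ (D ∨ ¬D) ∧ (D ∨ ¬B)   [distribute ∨ over ∧]
⇔ (A ∨ ¬D) ∧ (A ∨ ¬B) ∧ (E ∨ ¬D) ∧ (E ∨ ¬B) ∧ (D ∨ ¬B)   [simplify]

(A ∨ ¬D) ∧ (A ∨ ¬B) ∧ (E ∨ ¬D) ∧ (E ∨ ¬B) ∧ (D ∨ ¬B)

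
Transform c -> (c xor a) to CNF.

c -> (c xor a)
= ~c | (c xor a)   [eliminate ->]
= ~c | ((c | a) & ~(c & a))   [expand xor]
= ~c | ((c | a) & (~c | ~a))   [De Morgan]
= (~c | c | a) & (~c | ~c | ~a)   [distribute | over &]
= ~c | ~a   [simplify]

~c | ~a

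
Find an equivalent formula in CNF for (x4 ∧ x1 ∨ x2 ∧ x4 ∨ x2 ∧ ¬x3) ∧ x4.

(x4 ∧ x1 ∨ x2 ∧ x4 ∨ x2 ∧ ¬x3) ∧ x4
≡ (x4 ∨ x2 ∨ x2) ∧ (x4 ∨ x2 ∨ ¬x3) ∧ (x4 ∨ x4 ∨ x2) ∧ (x4 ∨ x4 ∨ ¬x3) ∧ (x1 ∨ x2 ∨ x2) ∧ (x1 ∨ x2 ∨ ¬x3) ∧ (x1 ∨ x4 ∨ x2) ∧ (x1 ∨ x4 ∨ ¬x3) ∧ x4
≡ (x1 ∨ x2) ∧ x4

(x1 ∨ x2) ∧ x4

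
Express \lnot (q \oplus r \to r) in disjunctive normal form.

\lnot (q \oplus r \to r)
⇔ \lnot (\lnot (q \oplus r) \lor r)   [eliminate \to]
⇔ \lnot (\lnot (q \land \lnot r \lor \lnot q \land r) \lor r)   [expand \oplus]
⇔ \lnot \lnot (q \land \lnot r \lor \lnot q \land r) \land \lnot r   [De Morgan]
⇔ (q \land \lnot r \lor \lnot q \land r) \land \lnot r   [double negation]
⇔ q \land \lnot r \land \lnot r \lor \lnot q \land r \land \lnot r   [distribute \land over \lor]
⇔ q \land \lnot r   [simplify]

q \land \lnot r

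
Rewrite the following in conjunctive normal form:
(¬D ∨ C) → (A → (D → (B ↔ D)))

¬C ∨ ¬A ∨ ¬D ∨ B

(¬D ∨ C) → (A → (D → (B ↔ D)))
⇔ ¬(¬D ∨ C) ∨ (A → (D → (B ↔ D)))   — eliminate →
⇔ ¬(¬D ∨ C) ∨ ¬A ∨ (D → (B ↔ D))   — eliminate →
⇔ ¬(¬D ∨ C) ∨ ¬A ∨ ¬D ∨ (B ↔ D)   — eliminate →
⇔ ¬(¬D ∨ C) ∨ ¬A ∨ ¬D ∨ ((B → D) ∧ (D → B))   — eliminate ↔
⇔ ¬(¬D ∨ C) ∨ ¬A ∨ ¬D ∨ ((¬B ∨ D) ∧ (D → B))   — eliminate →
⇔ ¬(¬D ∨ C) ∨ ¬A ∨ ¬D ∨ ((¬B ∨ D) ∧ (¬D ∨ B))   — eliminate →
⇔ (¬¬D ∧ ¬C) ∨ ¬A ∨ ¬D ∨ ((¬B ∨ D) ∧ (¬D ∨ B))   — De Morgan
⇔ (D ∧ ¬C) ∨ ¬A ∨ ¬D ∨ ((¬B ∨ D) ∧ (¬D ∨ B))   — double negation
⇔ (D ∨ ¬A ∨ ¬D ∨ ¬B ∨ D) ∧ (D ∨ ¬A ∨ ¬D ∨ ¬D ∨ B) ∧ (¬C ∨ ¬A ∨ ¬D ∨ ¬B ∨ D) ∧ (¬C ∨ ¬A ∨ ¬D ∨ ¬D ∨ B)   — distribute ∨ over ∧
⇔ ¬C ∨ ¬A ∨ ¬D ∨ B   — simplify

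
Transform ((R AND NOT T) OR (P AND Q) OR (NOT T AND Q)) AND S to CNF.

((R AND NOT T) OR (P AND Q) OR (NOT T AND Q)) AND S
⇔ (R OR P OR NOT T) AND (R OR P OR Q) AND (R OR Q OR NOT T) AND (R OR Q OR Q) AND (NOT T OR P OR NOT T) AND (NOT T OR P OR Q) AND (NOT T OR Q OR NOT T) AND (NOT T OR Q OR Q) AND S   — distribute OR over AND
⇔ (R OR Q) AND (NOT T OR P) AND (NOT T OR Q) AND S   — simplify

(R OR Q) AND (NOT T OR P) AND (NOT T OR Q) AND S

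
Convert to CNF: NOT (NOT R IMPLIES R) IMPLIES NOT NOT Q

NOT (NOT R IMPLIES R) IMPLIES NOT NOT Q
≡ NOT NOT (NOT R IMPLIES R) OR NOT NOT Q   — eliminate IMPLIES
≡ NOT NOT (NOT NOT R OR R) OR NOT NOT Q   — eliminate IMPLIES
≡ NOT NOT R OR R OR NOT NOT Q   — double negation
≡ R OR R OR NOT NOT Q   — double negation
≡ R OR R OR Q   — double negation
≡ R OR Q   — simplify

R OR Q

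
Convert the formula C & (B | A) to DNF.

C & (B | A)
⇔ (C & B) | (C & A)   [distribute & over |]

(C & B) | (C & A)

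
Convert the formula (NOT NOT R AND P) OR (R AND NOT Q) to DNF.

(NOT NOT R AND P) OR (R AND NOT Q)
⇔ (R AND P) OR (R AND NOT Q)

(R AND P) OR (R AND NOT Q)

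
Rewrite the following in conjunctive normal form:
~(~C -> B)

~C & ~B

~(~C -> B)
⇔ ~(~~C | B)   — eliminate ->
⇔ ~~~C & ~B   — De Morgan
⇔ ~C & ~B   — double negation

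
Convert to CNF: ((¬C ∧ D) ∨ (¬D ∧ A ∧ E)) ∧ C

(¬C ∨ ¬D) ∧ (¬C ∨ A) ∧ (¬C ∨ E) ∧ (D ∨ A) ∧ (D ∨ E) ∧ C

((¬C ∧ D) ∨ (¬D ∧ A ∧ E)) ∧ C
≡ (¬C ∨ ¬D) ∧ (¬C ∨ A) ∧ (¬C ∨ E) ∧ (D ∨ ¬D) ∧ (D ∨ A) ∧ (D ∨ E) ∧ C   (distribute ∨ over ∧)
≡ (¬C ∨ ¬D) ∧ (¬C ∨ A) ∧ (¬C ∨ E) ∧ (D ∨ A) ∧ (D ∨ E) ∧ C   (simplify)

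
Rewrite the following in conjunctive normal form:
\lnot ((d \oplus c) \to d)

(d \lor c) \land \lnot d

\lnot ((d \oplus c) \to d)
= \lnot (\lnot (d \oplus c) \lor d)   [eliminate \to]
= \lnot (\lnot ((d \lor c) \land \lnot (d \land c)) \lor d)   [expand \oplus]
= \lnot \lnot ((d \lor c) \land \lnot (d \land c)) \land \lnot d   [De Morgan]
= (d \lor c) \land \lnot (d \land c) \land \lnot d   [double negation]
= (d \lor c) \land (\lnot d \lor \lnot c) \land \lnot d   [De Morgan]
= (d \lor c) \land \lnot d   [simplify]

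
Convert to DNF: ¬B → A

¬B → A
≡ ¬¬B ∨ A   [eliminate →]
≡ B ∨ A   [double negation]

B ∨ A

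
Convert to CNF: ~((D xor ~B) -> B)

~((D xor ~B) -> B)
⇔ ~(~(D xor ~B) | B)
⇔ ~(~((D | ~B) & ~(D & ~B)) | B)
⇔ ~~((D | ~B) & ~(D & ~B)) & ~B
⇔ (D | ~B) & ~(D & ~B) & ~B
⇔ (D | ~B) & (~D | ~~B) & ~B
⇔ (D | ~B) & (~D | B) & ~B
⇔ (~D | B) & ~B

(~D | B) & ~B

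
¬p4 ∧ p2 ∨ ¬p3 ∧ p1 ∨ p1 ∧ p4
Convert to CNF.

(¬p4 ∨ p1) ∧ (p2 ∨ ¬p3 ∨ p4) ∧ (p2 ∨ p1)

¬p4 ∧ p2 ∨ ¬p3 ∧ p1 ∨ p1 ∧ p4
⇔ (¬p4 ∨ ¬p3 ∨ p1) ∧ (¬p4 ∨ ¬p3 ∨ p4) ∧ (¬p4 ∨ p1 ∨ p1) ∧ (¬p4 ∨ p1 ∨ p4) ∧ (p2 ∨ ¬p3 ∨ p1) ∧ (p2 ∨ ¬p3 ∨ p4) ∧ (p2 ∨ p1 ∨ p1) ∧ (p2 ∨ p1 ∨ p4)   [distribute ∨ over ∧]
⇔ (¬p4 ∨ p1) ∧ (p2 ∨ ¬p3 ∨ p4) ∧ (p2 ∨ p1)   [simplify]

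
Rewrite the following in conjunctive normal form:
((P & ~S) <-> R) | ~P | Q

(~P | S | R | Q) & (~R | ~S | ~P | Q)

((P & ~S) <-> R) | ~P | Q
= (((P & ~S) -> R) & (R -> (P & ~S))) | ~P | Q   (eliminate <->)
= ((~(P & ~S) | R) & (R -> (P & ~S))) | ~P | Q   (eliminate ->)
= ((~(P & ~S) | R) & (~R | (P & ~S))) | ~P | Q   (eliminate ->)
= ((~P | ~~S | R) & (~R | (P & ~S))) | ~P | Q   (De Morgan)
= ((~P | S | R) & (~R | (P & ~S))) | ~P | Q   (double negation)
= (~P | S | R | ~P | Q) & (~R | P | ~P | Q) & (~R | ~S | ~P | Q)   (distribute | over &)
= (~P | S | R | Q) & (~R | ~S | ~P | Q)   (simplify)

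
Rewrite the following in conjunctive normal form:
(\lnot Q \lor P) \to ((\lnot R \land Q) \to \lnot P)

\lnot P \lor R \lor \lnot Q

(\lnot Q \lor P) \to ((\lnot R \land Q) \to \lnot P)
⇔ \lnot (\lnot Q \lor P) \lor ((\lnot R \land Q) \to \lnot P)   (eliminate \to)
⇔ \lnot (\lnot Q \lor P) \lor \lnot (\lnot R \land Q) \lor \lnot P   (eliminate \to)
⇔ (\lnot \lnot Q \land \lnot P) \lor \lnot (\lnot R \land Q) \lor \lnot P   (De Morgan)
⇔ (Q \land \lnot P) \lor \lnot (\lnot R \land Q) \lor \lnot P   (double negation)
⇔ (Q \land \lnot P) \lor \lnot \lnot R \lor \lnot Q \lor \lnot P   (De Morgan)
⇔ (Q \land \lnot P) \lor R \lor \lnot Q \lor \lnot P   (double negation)
⇔ (Q \lor R \lor \lnot Q \lor \lnot P) \land (\lnot P \lor R \lor \lnot Q \lor \lnot P)   (distribute \lor over \land)
⇔ \lnot P \lor R \lor \lnot Q   (simplify)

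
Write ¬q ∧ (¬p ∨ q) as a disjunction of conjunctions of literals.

¬q ∧ ¬p

¬q ∧ (¬p ∨ q)
= (¬q ∧ ¬p) ∨ (¬q ∧ q)   [distribute ∧ over ∨]
= ¬q ∧ ¬p   [simplify]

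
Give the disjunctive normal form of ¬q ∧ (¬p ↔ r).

¬q ∧ (¬p ↔ r)
= ¬q ∧ (¬p → r) ∧ (r → ¬p)   (eliminate ↔)
= ¬q ∧ (¬¬p ∨ r) ∧ (r → ¬p)   (eliminate →)
= ¬q ∧ (¬¬p ∨ r) ∧ (¬r ∨ ¬p)   (eliminate →)
= ¬q ∧ (p ∨ r) ∧ (¬r ∨ ¬p)   (double negation)
= (¬q ∧ p ∧ ¬r) ∨ (¬q ∧ p ∧ ¬p) ∨ (¬q ∧ r ∧ ¬r) ∨ (¬q ∧ r ∧ ¬p)   (distribute ∧ over ∨)
= (¬q ∧ p ∧ ¬r) ∨ (¬q ∧ r ∧ ¬p)   (simplify)

(¬q ∧ p ∧ ¬r) ∨ (¬q ∧ r ∧ ¬p)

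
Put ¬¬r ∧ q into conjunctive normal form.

r ∧ q

¬¬r ∧ q
≡ r ∧ q   [double negation]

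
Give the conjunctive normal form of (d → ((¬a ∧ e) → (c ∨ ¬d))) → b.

(d → ((¬a ∧ e) → (c ∨ ¬d))) → b
⇔ ¬(d → ((¬a ∧ e) → (c ∨ ¬d))) ∨ b
⇔ ¬(¬d ∨ ((¬a ∧ e) → (c ∨ ¬d))) ∨ b
⇔ ¬(¬d ∨ ¬(¬a ∧ e) ∨ c ∨ ¬d) ∨ b
⇔ (¬¬d ∧ ¬¬(¬a ∧ e) ∧ ¬c ∧ ¬¬d) ∨ b
⇔ (d ∧ ¬¬(¬a ∧ e) ∧ ¬c ∧ ¬¬d) ∨ b
⇔ (d ∧ ¬a ∧ e ∧ ¬c ∧ ¬¬d) ∨ b
⇔ (d ∧ ¬a ∧ e ∧ ¬c ∧ d) ∨ b
⇔ (d ∨ b) ∧ (¬a ∨ b) ∧ (e ∨ b) ∧ (¬c ∨ b) ∧ (d ∨ b)
⇔ (d ∨ b) ∧ (¬a ∨ b) ∧ (e ∨ b) ∧ (¬c ∨ b)

(d ∨ b) ∧ (¬a ∨ b) ∧ (e ∨ b) ∧ (¬c ∨ b)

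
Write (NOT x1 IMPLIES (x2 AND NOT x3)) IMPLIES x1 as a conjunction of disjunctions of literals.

NOT x2 OR x3 OR x1

(NOT x1 IMPLIES (x2 AND NOT x3)) IMPLIES x1
= NOT (NOT x1 IMPLIES (x2 AND NOT x3)) OR x1   [eliminate IMPLIES]
= NOT (NOT NOT x1 OR (x2 AND NOT x3)) OR x1   [eliminate IMPLIES]
= (NOT NOT NOT x1 AND NOT (x2 AND NOT x3)) OR x1   [De Morgan]
= (NOT x1 AND NOT (x2 AND NOT x3)) OR x1   [double negation]
= (NOT x1 AND (NOT x2 OR NOT NOT x3)) OR x1   [De Morgan]
= (NOT x1 AND (NOT x2 OR x3)) OR x1   [double negation]
= (NOT x1 OR x1) AND (NOT x2 OR x3 OR x1)   [distribute OR over AND]
= NOT x2 OR x3 OR x1   [simplify]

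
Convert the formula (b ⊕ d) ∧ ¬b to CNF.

(b ⊕ d) ∧ ¬b
= (b ∨ d) ∧ ¬(b ∧ d) ∧ ¬b
= (b ∨ d) ∧ (¬b ∨ ¬d) ∧ ¬b
= (b ∨ d) ∧ ¬b

(b ∨ d) ∧ ¬b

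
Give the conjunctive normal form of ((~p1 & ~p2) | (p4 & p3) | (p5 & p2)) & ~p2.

(~p1 | p4 | p5) & (~p1 | p4 | p2) & (~p1 | p3 | p5) & (~p1 | p3 | p2) & ~p2

((~p1 & ~p2) | (p4 & p3) | (p5 & p2)) & ~p2
≡ (~p1 | p4 | p5) & (~p1 | p4 | p2) & (~p1 | p3 | p5) & (~p1 | p3 | p2) & (~p2 | p4 | p5) & (~p2 | p4 | p2) & (~p2 | p3 | p5) & (~p2 | p3 | p2) & ~p2   — distribute | over &
≡ (~p1 | p4 | p5) & (~p1 | p4 | p2) & (~p1 | p3 | p5) & (~p1 | p3 | p2) & ~p2   — simplify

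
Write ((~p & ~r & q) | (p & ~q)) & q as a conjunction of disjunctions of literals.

(~p | ~q) & (~r | p) & (~r | ~q) & q

((~p & ~r & q) | (p & ~q)) & q
≡ (~p | p) & (~p | ~q) & (~r | p) & (~r | ~q) & (q | p) & (q | ~q) & q   (distribute | over &)
≡ (~p | ~q) & (~r | p) & (~r | ~q) & q   (simplify)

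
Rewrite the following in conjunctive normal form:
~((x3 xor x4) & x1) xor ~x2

(~x3 | x4 | ~x1 | ~x2) & (~x4 | x3 | ~x1 | ~x2) & (x3 | x4 | x2) & (~x3 | ~x4 | x2) & (x1 | x2)

~((x3 xor x4) & x1) xor ~x2
≡ (~((x3 xor x4) & x1) | ~x2) & ~(~((x3 xor x4) & x1) & ~x2)   — expand xor
≡ (~((x3 | x4) & ~(x3 & x4) & x1) | ~x2) & ~(~((x3 xor x4) & x1) & ~x2)   — expand xor
≡ (~((x3 | x4) & ~(x3 & x4) & x1) | ~x2) & ~(~((x3 | x4) & ~(x3 & x4) & x1) & ~x2)   — expand xor
≡ (~(x3 | x4) | ~~(x3 & x4) | ~x1 | ~x2) & ~(~((x3 | x4) & ~(x3 & x4) & x1) & ~x2)   — De Morgan
≡ ((~x3 & ~x4) | ~~(x3 & x4) | ~x1 | ~x2) & ~(~((x3 | x4) & ~(x3 & x4) & x1) & ~x2)   — De Morgan
≡ ((~x3 & ~x4) | (x3 & x4) | ~x1 | ~x2) & ~(~((x3 | x4) & ~(x3 & x4) & x1) & ~x2)   — double negation
≡ ((~x3 & ~x4) | (x3 & x4) | ~x1 | ~x2) & (~~((x3 | x4) & ~(x3 & x4) & x1) | ~~x2)   — De Morgan
≡ ((~x3 & ~x4) | (x3 & x4) | ~x1 | ~x2) & (((x3 | x4) & ~(x3 & x4) & x1) | ~~x2)   — double negation
≡ ((~x3 & ~x4) | (x3 & x4) | ~x1 | ~x2) & (((x3 | x4) & (~x3 | ~x4) & x1) | ~~x2)   — De Morgan
≡ ((~x3 & ~x4) | (x3 & x4) | ~x1 | ~x2) & (((x3 | x4) & (~x3 | ~x4) & x1) | x2)   — double negation
≡ (~x3 | x3 | ~x1 | ~x2) & (~x3 | x4 | ~x1 | ~x2) & (~x4 | x3 | ~x1 | ~x2) & (~x4 | x4 | ~x1 | ~x2) & (x3 | x4 | x2) & (~x3 | ~x4 | x2) & (x1 | x2)   — distribute | over &
≡ (~x3 | x4 | ~x1 | ~x2) & (~x4 | x3 | ~x1 | ~x2) & (x3 | x4 | x2) & (~x3 | ~x4 | x2) & (x1 | x2)   — simplify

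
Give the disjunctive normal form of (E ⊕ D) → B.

(¬E ∧ ¬D) ∨ (D ∧ E) ∨ B

(E ⊕ D) → B
= ¬(E ⊕ D) ∨ B   (eliminate →)
= ¬((E ∧ ¬D) ∨ (¬E ∧ D)) ∨ B   (expand ⊕)
= (¬(E ∧ ¬D) ∧ ¬(¬E ∧ D)) ∨ B   (De Morgan)
= ((¬E ∨ ¬¬D) ∧ ¬(¬E ∧ D)) ∨ B   (De Morgan)
= ((¬E ∨ D) ∧ ¬(¬E ∧ D)) ∨ B   (double negation)
= ((¬E ∨ D) ∧ (¬¬E ∨ ¬D)) ∨ B   (De Morgan)
= ((¬E ∨ D) ∧ (E ∨ ¬D)) ∨ B   (double negation)
= (¬E ∧ E) ∨ (¬E ∧ ¬D) ∨ (D ∧ E) ∨ (D ∧ ¬D) ∨ B   (distribute ∧ over ∨)
= (¬E ∧ ¬D) ∨ (D ∧ E) ∨ B   (simplify)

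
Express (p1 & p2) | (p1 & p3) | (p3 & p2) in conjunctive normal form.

(p1 & p2) | (p1 & p3) | (p3 & p2)
≡ (p1 | p1 | p3) & (p1 | p1 | p2) & (p1 | p3 | p3) & (p1 | p3 | p2) & (p2 | p1 | p3) & (p2 | p1 | p2) & (p2 | p3 | p3) & (p2 | p3 | p2)   [distribute | over &]
≡ (p1 | p3) & (p1 | p2) & (p2 | p3)   [simplify]

(p1 | p3) & (p1 | p2) & (p2 | p3)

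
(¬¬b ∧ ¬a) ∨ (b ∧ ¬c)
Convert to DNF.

(b ∧ ¬a) ∨ (b ∧ ¬c)

(¬¬b ∧ ¬a) ∨ (b ∧ ¬c)
≡ (b ∧ ¬a) ∨ (b ∧ ¬c)   [double negation]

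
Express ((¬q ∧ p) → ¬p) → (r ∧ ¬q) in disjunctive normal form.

((¬q ∧ p) → ¬p) → (r ∧ ¬q)
≡ ¬((¬q ∧ p) → ¬p) ∨ (r ∧ ¬q)   — eliminate →
≡ ¬(¬(¬q ∧ p) ∨ ¬p) ∨ (r ∧ ¬q)   — eliminate →
≡ (¬¬(¬q ∧ p) ∧ ¬¬p) ∨ (r ∧ ¬q)   — De Morgan
≡ (¬q ∧ p ∧ ¬¬p) ∨ (r ∧ ¬q)   — double negation
≡ (¬q ∧ p ∧ p) ∨ (r ∧ ¬q)   — double negation
≡ (¬q ∧ p) ∨ (r ∧ ¬q)   — simplify

(¬q ∧ p) ∨ (r ∧ ¬q)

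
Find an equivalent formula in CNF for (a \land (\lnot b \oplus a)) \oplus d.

(a \land (\lnot b \oplus a)) \oplus d
= ((a \land (\lnot b \oplus a)) \lor d) \land \lnot (a \land (\lnot b \oplus a) \land d)   — expand \oplus
= ((a \land (\lnot b \lor a) \land \lnot (\lnot b \land a)) \lor d) \land \lnot (a \land (\lnot b \oplus a) \land d)   — expand \oplus
= ((a \land (\lnot b \lor a) \land \lnot (\lnot b \land a)) \lor d) \land \lnot (a \land (\lnot b \lor a) \land \lnot (\lnot b \land a) \land d)   — expand \oplus
= ((a \land (\lnot b \lor a) \land (\lnot \lnot b \lor \lnot a)) \lor d) \land \lnot (a \land (\lnot b \lor a) \land \lnot (\lnot b \land a) \land d)   — De Morgan
= ((a \land (\lnot b \lor a) \land (b \lor \lnot a)) \lor d) \land \lnot (a \land (\lnot b \lor a) \land \lnot (\lnot b \land a) \land d)   — double negation
= ((a \land (\lnot b \lor a) \land (b \lor \lnot a)) \lor d) \land (\lnot a \lor \lnot (\lnot b \lor a) \lor \lnot \lnot (\lnot b \land a) \lor \lnot d)   — De Morgan
= ((a \land (\lnot b \lor a) \land (b \lor \lnot a)) \lor d) \land (\lnot a \lor (\lnot \lnot b \land \lnot a) \lor \lnot \lnot (\lnot b \land a) \lor \lnot d)   — De Morgan
= ((a \land (\lnot b \lor a) \land (b \lor \lnot a)) \lor d) \land (\lnot a \lor (b \land \lnot a) \lor \lnot \lnot (\lnot b \land a) \lor \lnot d)   — double negation
= ((a \land (\lnot b \lor a) \land (b \lor \lnot a)) \lor d) \land (\lnot a \lor (b \land \lnot a) \lor (\lnot b \land a) \lor \lnot d)   — double negation
= (a \lor d) \land (\lnot b \lor a \lor d) \land (b \lor \lnot a \lor d) \land (\lnot a \lor b \lor \lnot b \lor \lnot d) \land (\lnot a \lor b \lor a \lor \lnot d) \land (\lnot a \lor \lnot a \lor \lnot b \lor \lnot d) \land (\lnot a \lor \lnot a \lor a \lor \lnot d)   — distribute \lor over \land
= (a \lor d) \land (b \lor \lnot a \lor d) \land (\lnot a \lor \lnot b \lor \lnot d)   — simplify

(a \lor d) \land (b \lor \lnot a \lor d) \land (\lnot a \lor \lnot b \lor \lnot d)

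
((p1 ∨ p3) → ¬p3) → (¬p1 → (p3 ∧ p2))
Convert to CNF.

((p1 ∨ p3) → ¬p3) → (¬p1 → (p3 ∧ p2))
≡ ¬((p1 ∨ p3) → ¬p3) ∨ (¬p1 → (p3 ∧ p2))
≡ ¬(¬(p1 ∨ p3) ∨ ¬p3) ∨ (¬p1 → (p3 ∧ p2))
≡ ¬(¬(p1 ∨ p3) ∨ ¬p3) ∨ ¬¬p1 ∨ (p3 ∧ p2)
≡ (¬¬(p1 ∨ p3) ∧ ¬¬p3) ∨ ¬¬p1 ∨ (p3 ∧ p2)
≡ ((p1 ∨ p3) ∧ ¬¬p3) ∨ ¬¬p1 ∨ (p3 ∧ p2)
≡ ((p1 ∨ p3) ∧ p3) ∨ ¬¬p1 ∨ (p3 ∧ p2)
≡ ((p1 ∨ p3) ∧ p3) ∨ p1 ∨ (p3 ∧ p2)
≡ (p1 ∨ p3 ∨ p1 ∨ p3) ∧ (p1 ∨ p3 ∨ p1 ∨ p2) ∧ (p3 ∨ p1 ∨ p3) ∧ (p3 ∨ p1 ∨ p2)
≡ p1 ∨ p3

p1 ∨ p3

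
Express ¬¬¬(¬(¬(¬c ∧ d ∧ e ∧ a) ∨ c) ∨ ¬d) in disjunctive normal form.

¬¬¬(¬(¬(¬c ∧ d ∧ e ∧ a) ∨ c) ∨ ¬d)
≡ ¬(¬(¬(¬c ∧ d ∧ e ∧ a) ∨ c) ∨ ¬d)   (double negation)
≡ ¬¬(¬(¬c ∧ d ∧ e ∧ a) ∨ c) ∧ ¬¬d   (De Morgan)
≡ (¬(¬c ∧ d ∧ e ∧ a) ∨ c) ∧ ¬¬d   (double negation)
≡ (¬¬c ∨ ¬d ∨ ¬e ∨ ¬a ∨ c) ∧ ¬¬d   (De Morgan)
≡ (c ∨ ¬d ∨ ¬e ∨ ¬a ∨ c) ∧ ¬¬d   (double negation)
≡ (c ∨ ¬d ∨ ¬e ∨ ¬a ∨ c) ∧ d   (double negation)
≡ (c ∧ d) ∨ (¬d ∧ d) ∨ (¬e ∧ d) ∨ (¬a ∧ d) ∨ (c ∧ d)   (distribute ∧ over ∨)
≡ (c ∧ d) ∨ (¬e ∧ d) ∨ (¬a ∧ d)   (simplify)

(c ∧ d) ∨ (¬e ∧ d) ∨ (¬a ∧ d)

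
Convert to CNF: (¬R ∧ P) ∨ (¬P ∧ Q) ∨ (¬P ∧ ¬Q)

(¬R ∧ P) ∨ (¬P ∧ Q) ∨ (¬P ∧ ¬Q)
≡ (¬R ∨ ¬P ∨ ¬P) ∧ (¬R ∨ ¬P ∨ ¬Q) ∧ (¬R ∨ Q ∨ ¬P) ∧ (¬R ∨ Q ∨ ¬Q) ∧ (P ∨ ¬P ∨ ¬P) ∧ (P ∨ ¬P ∨ ¬Q) ∧ (P ∨ Q ∨ ¬P) ∧ (P ∨ Q ∨ ¬Q)   (distribute ∨ over ∧)
≡ ¬R ∨ ¬P   (simplify)

¬R ∨ ¬P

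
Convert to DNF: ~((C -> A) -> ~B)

(~C & B) | (A & B)

~((C -> A) -> ~B)
≡ ~(~(C -> A) | ~B)
≡ ~(~(~C | A) | ~B)
≡ ~~(~C | A) & ~~B
≡ (~C | A) & ~~B
≡ (~C | A) & B
≡ (~C & B) | (A & B)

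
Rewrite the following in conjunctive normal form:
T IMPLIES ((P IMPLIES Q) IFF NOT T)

T IMPLIES ((P IMPLIES Q) IFF NOT T)
= NOT T OR ((P IMPLIES Q) IFF NOT T)   (eliminate IMPLIES)
= NOT T OR (((P IMPLIES Q) IMPLIES NOT T) AND (NOT T IMPLIES (P IMPLIES Q)))   (eliminate IFF)
= NOT T OR ((NOT (P IMPLIES Q) OR NOT T) AND (NOT T IMPLIES (P IMPLIES Q)))   (eliminate IMPLIES)
= NOT T OR ((NOT (NOT P OR Q) OR NOT T) AND (NOT T IMPLIES (P IMPLIES Q)))   (eliminate IMPLIES)
= NOT T OR ((NOT (NOT P OR Q) OR NOT T) AND (NOT NOT T OR (P IMPLIES Q)))   (eliminate IMPLIES)
= NOT T OR ((NOT (NOT P OR Q) OR NOT T) AND (NOT NOT T OR NOT P OR Q))   (eliminate IMPLIES)
= NOT T OR (((NOT NOT P AND NOT Q) OR NOT T) AND (NOT NOT T OR NOT P OR Q))   (De Morgan)
= NOT T OR (((P AND NOT Q) OR NOT T) AND (NOT NOT T OR NOT P OR Q))   (double negation)
= NOT T OR (((P AND NOT Q) OR NOT T) AND (T OR NOT P OR Q))   (double negation)
= (NOT T OR P OR NOT T) AND (NOT T OR NOT Q OR NOT T) AND (NOT T OR T OR NOT P OR Q)   (distribute OR over AND)
= (NOT T OR P) AND (NOT T OR NOT Q)   (simplify)

(NOT T OR P) AND (NOT T OR NOT Q)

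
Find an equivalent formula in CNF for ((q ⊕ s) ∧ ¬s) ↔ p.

((q ⊕ s) ∧ ¬s) ↔ p
⇔ (((q ⊕ s) ∧ ¬s) → p) ∧ (p → ((q ⊕ s) ∧ ¬s))   [eliminate ↔]
⇔ (¬((q ⊕ s) ∧ ¬s) ∨ p) ∧ (p → ((q ⊕ s) ∧ ¬s))   [eliminate →]
⇔ (¬((q ∨ s) ∧ ¬(q ∧ s) ∧ ¬s) ∨ p) ∧ (p → ((q ⊕ s) ∧ ¬s))   [expand ⊕]
⇔ (¬((q ∨ s) ∧ ¬(q ∧ s) ∧ ¬s) ∨ p) ∧ (¬p ∨ ((q ⊕ s) ∧ ¬s))   [eliminate →]
⇔ (¬((q ∨ s) ∧ ¬(q ∧ s) ∧ ¬s) ∨ p) ∧ (¬p ∨ ((q ∨ s) ∧ ¬(q ∧ s) ∧ ¬s))   [expand ⊕]
⇔ (¬(q ∨ s) ∨ ¬¬(q ∧ s) ∨ ¬¬s ∨ p) ∧ (¬p ∨ ((q ∨ s) ∧ ¬(q ∧ s) ∧ ¬s))   [De Morgan]
⇔ ((¬q ∧ ¬s) ∨ ¬¬(q ∧ s) ∨ ¬¬s ∨ p) ∧ (¬p ∨ ((q ∨ s) ∧ ¬(q ∧ s) ∧ ¬s))   [De Morgan]
⇔ ((¬q ∧ ¬s) ∨ (q ∧ s) ∨ ¬¬s ∨ p) ∧ (¬p ∨ ((q ∨ s) ∧ ¬(q ∧ s) ∧ ¬s))   [double negation]
⇔ ((¬q ∧ ¬s) ∨ (q ∧ s) ∨ s ∨ p) ∧ (¬p ∨ ((q ∨ s) ∧ ¬(q ∧ s) ∧ ¬s))   [double negation]
⇔ ((¬q ∧ ¬s) ∨ (q ∧ s) ∨ s ∨ p) ∧ (¬p ∨ ((q ∨ s) ∧ (¬q ∨ ¬s) ∧ ¬s))   [De Morgan]
⇔ (¬q ∨ q ∨ s ∨ p) ∧ (¬q ∨ s ∨ s ∨ p) ∧ (¬s ∨ q ∨ s ∨ p) ∧ (¬s ∨ s ∨ s ∨ p) ∧ (¬p ∨ q ∨ s) ∧ (¬p ∨ ¬q ∨ ¬s) ∧ (¬p ∨ ¬s)   [distribute ∨ over ∧]
⇔ (¬q ∨ s ∨ p) ∧ (¬p ∨ q ∨ s) ∧ (¬p ∨ ¬s)   [simplify]

(¬q ∨ s ∨ p) ∧ (¬p ∨ q ∨ s) ∧ (¬p ∨ ¬s)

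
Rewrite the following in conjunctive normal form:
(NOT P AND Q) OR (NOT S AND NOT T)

(NOT P AND Q) OR (NOT S AND NOT T)
≡ (NOT P OR NOT S) AND (NOT P OR NOT T) AND (Q OR NOT S) AND (Q OR NOT T)   [distribute OR over AND]

(NOT P OR NOT S) AND (NOT P OR NOT T) AND (Q OR NOT S) AND (Q OR NOT T)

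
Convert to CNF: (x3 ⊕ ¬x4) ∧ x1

(x3 ⊕ ¬x4) ∧ x1
= (x3 ∨ ¬x4) ∧ ¬(x3 ∧ ¬x4) ∧ x1   [expand ⊕]
= (x3 ∨ ¬x4) ∧ (¬x3 ∨ ¬¬x4) ∧ x1   [De Morgan]
= (x3 ∨ ¬x4) ∧ (¬x3 ∨ x4) ∧ x1   [double negation]

(x3 ∨ ¬x4) ∧ (¬x3 ∨ x4) ∧ x1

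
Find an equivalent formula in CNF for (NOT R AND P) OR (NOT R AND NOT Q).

NOT R AND (P OR NOT Q)

(NOT R AND P) OR (NOT R AND NOT Q)
≡ (NOT R OR NOT R) AND (NOT R OR NOT Q) AND (P OR NOT R) AND (P OR NOT Q)   [distribute OR over AND]
≡ NOT R AND (P OR NOT Q)   [simplify]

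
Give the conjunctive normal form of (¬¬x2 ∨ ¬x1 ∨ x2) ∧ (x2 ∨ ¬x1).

x2 ∨ ¬x1

(¬¬x2 ∨ ¬x1 ∨ x2) ∧ (x2 ∨ ¬x1)
≡ (x2 ∨ ¬x1 ∨ x2) ∧ (x2 ∨ ¬x1)   [double negation]
≡ x2 ∨ ¬x1   [simplify]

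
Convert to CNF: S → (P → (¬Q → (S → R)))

¬S ∨ ¬P ∨ Q ∨ R

S → (P → (¬Q → (S → R)))
⇔ ¬S ∨ (P → (¬Q → (S → R)))   (eliminate →)
⇔ ¬S ∨ ¬P ∨ (¬Q → (S → R))   (eliminate →)
⇔ ¬S ∨ ¬P ∨ ¬¬Q ∨ (S → R)   (eliminate →)
⇔ ¬S ∨ ¬P ∨ ¬¬Q ∨ ¬S ∨ R   (eliminate →)
⇔ ¬S ∨ ¬P ∨ Q ∨ ¬S ∨ R   (double negation)
⇔ ¬S ∨ ¬P ∨ Q ∨ R   (simplify)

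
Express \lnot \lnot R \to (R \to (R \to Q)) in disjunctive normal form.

\lnot R \lor Q

\lnot \lnot R \to (R \to (R \to Q))
≡ \lnot \lnot \lnot R \lor (R \to (R \to Q))   [eliminate \to]
≡ \lnot \lnot \lnot R \lor \lnot R \lor (R \to Q)   [eliminate \to]
≡ \lnot \lnot \lnot R \lor \lnot R \lor \lnot R \lor Q   [eliminate \to]
≡ \lnot R \lor \lnot R \lor \lnot R \lor Q   [double negation]
≡ \lnot R \lor Q   [simplify]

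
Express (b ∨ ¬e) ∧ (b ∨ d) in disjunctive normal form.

(b ∨ ¬e) ∧ (b ∨ d)
= b ∧ b ∨ b ∧ d ∨ ¬e ∧ b ∨ ¬e ∧ d   (distribute ∧ over ∨)
= b ∨ ¬e ∧ d   (simplify)

b ∨ ¬e ∧ d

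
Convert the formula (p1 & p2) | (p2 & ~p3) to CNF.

(p1 | ~p3) & p2

(p1 & p2) | (p2 & ~p3)
≡ (p1 | p2) & (p1 | ~p3) & (p2 | p2) & (p2 | ~p3)   [distribute | over &]
≡ (p1 | ~p3) & p2   [simplify]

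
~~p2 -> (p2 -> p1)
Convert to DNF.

~~p2 -> (p2 -> p1)
≡ ~~~p2 | (p2 -> p1)   — eliminate ->
≡ ~~~p2 | ~p2 | p1   — eliminate ->
≡ ~p2 | ~p2 | p1   — double negation
≡ ~p2 | p1   — simplify

~p2 | p1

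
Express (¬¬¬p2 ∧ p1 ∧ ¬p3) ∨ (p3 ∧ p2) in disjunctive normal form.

(¬¬¬p2 ∧ p1 ∧ ¬p3) ∨ (p3 ∧ p2)
⇔ (¬p2 ∧ p1 ∧ ¬p3) ∨ (p3 ∧ p2)   [double negation]

(¬p2 ∧ p1 ∧ ¬p3) ∨ (p3 ∧ p2)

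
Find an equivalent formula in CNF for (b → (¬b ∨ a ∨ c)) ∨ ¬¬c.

¬b ∨ a ∨ c

(b → (¬b ∨ a ∨ c)) ∨ ¬¬c
⇔ ¬b ∨ ¬b ∨ a ∨ c ∨ ¬¬c   (eliminate →)
⇔ ¬b ∨ ¬b ∨ a ∨ c ∨ c   (double negation)
⇔ ¬b ∨ a ∨ c   (simplify)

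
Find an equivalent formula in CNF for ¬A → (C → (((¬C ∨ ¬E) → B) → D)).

¬A → (C → (((¬C ∨ ¬E) → B) → D))
= ¬¬A ∨ (C → (((¬C ∨ ¬E) → B) → D))
= ¬¬A ∨ ¬C ∨ (((¬C ∨ ¬E) → B) → D)
= ¬¬A ∨ ¬C ∨ ¬((¬C ∨ ¬E) → B) ∨ D
= ¬¬A ∨ ¬C ∨ ¬(¬(¬C ∨ ¬E) ∨ B) ∨ D
= A ∨ ¬C ∨ ¬(¬(¬C ∨ ¬E) ∨ B) ∨ D
= A ∨ ¬C ∨ (¬¬(¬C ∨ ¬E) ∧ ¬B) ∨ D
= A ∨ ¬C ∨ ((¬C ∨ ¬E) ∧ ¬B) ∨ D
= (A ∨ ¬C ∨ ¬C ∨ ¬E ∨ D) ∧ (A ∨ ¬C ∨ ¬B ∨ D)
= (A ∨ ¬C ∨ ¬E ∨ D) ∧ (A ∨ ¬C ∨ ¬B ∨ D)

(A ∨ ¬C ∨ ¬E ∨ D) ∧ (A ∨ ¬C ∨ ¬B ∨ D)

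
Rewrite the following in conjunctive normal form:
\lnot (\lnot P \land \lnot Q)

P \lor Q

\lnot (\lnot P \land \lnot Q)
= \lnot \lnot P \lor \lnot \lnot Q   [De Morgan]
= P \lor \lnot \lnot Q   [double negation]
= P \lor Q   [double negation]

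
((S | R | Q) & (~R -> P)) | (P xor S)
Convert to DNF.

(S & P) | R | (Q & P) | (P & ~S) | (~P & S)

((S | R | Q) & (~R -> P)) | (P xor S)
≡ ((S | R | Q) & (~~R | P)) | (P xor S)   (eliminate ->)
≡ ((S | R | Q) & (~~R | P)) | (P & ~S) | (~P & S)   (expand xor)
≡ ((S | R | Q) & (R | P)) | (P & ~S) | (~P & S)   (double negation)
≡ (S & R) | (S & P) | (R & R) | (R & P) | (Q & R) | (Q & P) | (P & ~S) | (~P & S)   (distribute & over |)
≡ (S & P) | R | (Q & P) | (P & ~S) | (~P & S)   (simplify)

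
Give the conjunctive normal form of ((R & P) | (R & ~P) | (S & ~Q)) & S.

((R & P) | (R & ~P) | (S & ~Q)) & S
⇔ (R | R | S) & (R | R | ~Q) & (R | ~P | S) & (R | ~P | ~Q) & (P | R | S) & (P | R | ~Q) & (P | ~P | S) & (P | ~P | ~Q) & S   [distribute | over &]
⇔ (R | ~Q) & S   [simplify]

(R | ~Q) & S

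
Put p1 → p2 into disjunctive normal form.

¬p1 ∨ p2

p1 → p2
≡ ¬p1 ∨ p2   [eliminate →]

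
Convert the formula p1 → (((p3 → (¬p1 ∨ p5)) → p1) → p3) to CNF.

¬p1 ∨ p3

p1 → (((p3 → (¬p1 ∨ p5)) → p1) → p3)
≡ ¬p1 ∨ (((p3 → (¬p1 ∨ p5)) → p1) → p3)   [eliminate →]
≡ ¬p1 ∨ ¬((p3 → (¬p1 ∨ p5)) → p1) ∨ p3   [eliminate →]
≡ ¬p1 ∨ ¬(¬(p3 → (¬p1 ∨ p5)) ∨ p1) ∨ p3   [eliminate →]
≡ ¬p1 ∨ ¬(¬(¬p3 ∨ ¬p1 ∨ p5) ∨ p1) ∨ p3   [eliminate →]
≡ ¬p1 ∨ (¬¬(¬p3 ∨ ¬p1 ∨ p5) ∧ ¬p1) ∨ p3   [De Morgan]
≡ ¬p1 ∨ ((¬p3 ∨ ¬p1 ∨ p5) ∧ ¬p1) ∨ p3   [double negation]
≡ (¬p1 ∨ ¬p3 ∨ ¬p1 ∨ p5 ∨ p3) ∧ (¬p1 ∨ ¬p1 ∨ p3)   [distribute ∨ over ∧]
≡ ¬p1 ∨ p3   [simplify]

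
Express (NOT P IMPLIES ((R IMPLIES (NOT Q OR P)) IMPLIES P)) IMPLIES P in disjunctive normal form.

(NOT P IMPLIES ((R IMPLIES (NOT Q OR P)) IMPLIES P)) IMPLIES P
= NOT (NOT P IMPLIES ((R IMPLIES (NOT Q OR P)) IMPLIES P)) OR P   — eliminate IMPLIES
= NOT (NOT NOT P OR ((R IMPLIES (NOT Q OR P)) IMPLIES P)) OR P   — eliminate IMPLIES
= NOT (NOT NOT P OR NOT (R IMPLIES (NOT Q OR P)) OR P) OR P   — eliminate IMPLIES
= NOT (NOT NOT P OR NOT (NOT R OR NOT Q OR P) OR P) OR P   — eliminate IMPLIES
= (NOT NOT NOT P AND NOT NOT (NOT R OR NOT Q OR P) AND NOT P) OR P   — De Morgan
= (NOT P AND NOT NOT (NOT R OR NOT Q OR P) AND NOT P) OR P   — double negation
= (NOT P AND (NOT R OR NOT Q OR P) AND NOT P) OR P   — double negation
= (NOT P AND NOT R AND NOT P) OR (NOT P AND NOT Q AND NOT P) OR (NOT P AND P AND NOT P) OR P   — distribute AND over OR
= (NOT P AND NOT R) OR (NOT P AND NOT Q) OR P   — simplify

(NOT P AND NOT R) OR (NOT P AND NOT Q) OR P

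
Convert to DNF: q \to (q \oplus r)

q \to (q \oplus r)
≡ \lnot q \lor (q \oplus r)
≡ \lnot q \lor (q \land \lnot r) \lor (\lnot q \land r)
≡ \lnot q \lor (q \land \lnot r)

\lnot q \lor (q \land \lnot r)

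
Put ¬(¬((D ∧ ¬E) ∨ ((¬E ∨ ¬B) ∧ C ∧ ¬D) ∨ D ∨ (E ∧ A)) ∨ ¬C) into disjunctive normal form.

¬(¬((D ∧ ¬E) ∨ ((¬E ∨ ¬B) ∧ C ∧ ¬D) ∨ D ∨ (E ∧ A)) ∨ ¬C)
= ¬¬((D ∧ ¬E) ∨ ((¬E ∨ ¬B) ∧ C ∧ ¬D) ∨ D ∨ (E ∧ A)) ∧ ¬¬C   [De Morgan]
= ((D ∧ ¬E) ∨ ((¬E ∨ ¬B) ∧ C ∧ ¬D) ∨ D ∨ (E ∧ A)) ∧ ¬¬C   [double negation]
= ((D ∧ ¬E) ∨ ((¬E ∨ ¬B) ∧ C ∧ ¬D) ∨ D ∨ (E ∧ A)) ∧ C   [double negation]
= (D ∧ ¬E ∧ C) ∨ (¬E ∧ C ∧ ¬D ∧ C) ∨ (¬B ∧ C ∧ ¬D ∧ C) ∨ (D ∧ C) ∨ (E ∧ A ∧ C)   [distribute ∧ over ∨]
= (¬E ∧ C ∧ ¬D) ∨ (¬B ∧ C ∧ ¬D) ∨ (D ∧ C) ∨ (E ∧ A ∧ C)   [simplify]

(¬E ∧ C ∧ ¬D) ∨ (¬B ∧ C ∧ ¬D) ∨ (D ∧ C) ∨ (E ∧ A ∧ C)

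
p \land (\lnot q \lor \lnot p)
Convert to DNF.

p \land (\lnot q \lor \lnot p)
= (p \land \lnot q) \lor (p \land \lnot p)   [distribute \land over \lor]
= p \land \lnot q   [simplify]

p \land \lnot q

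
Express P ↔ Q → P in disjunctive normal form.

¬P ∧ Q ∨ P

P ↔ Q → P
≡ (P → (Q → P)) ∧ ((Q → P) → P)   [eliminate ↔]
≡ (¬P ∨ (Q → P)) ∧ ((Q → P) → P)   [eliminate →]
≡ (¬P ∨ ¬Q ∨ P) ∧ ((Q → P) → P)   [eliminate →]
≡ (¬P ∨ ¬Q ∨ P) ∧ (¬(Q → P) ∨ P)   [eliminate →]
≡ (¬P ∨ ¬Q ∨ P) ∧ (¬(¬Q ∨ P) ∨ P)   [eliminate →]
≡ (¬P ∨ ¬Q ∨ P) ∧ (¬¬Q ∧ ¬P ∨ P)   [De Morgan]
≡ (¬P ∨ ¬Q ∨ P) ∧ (Q ∧ ¬P ∨ P)   [double negation]
≡ ¬P ∧ Q ∧ ¬P ∨ ¬P ∧ P ∨ ¬Q ∧ Q ∧ ¬P ∨ ¬Q ∧ P ∨ P ∧ Q ∧ ¬P ∨ P ∧ P   [distribute ∧ over ∨]
≡ ¬P ∧ Q ∨ P   [simplify]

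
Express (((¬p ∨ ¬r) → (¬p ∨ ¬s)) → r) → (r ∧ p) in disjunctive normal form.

(¬p ∧ ¬r) ∨ (¬s ∧ ¬r) ∨ (r ∧ p)

(((¬p ∨ ¬r) → (¬p ∨ ¬s)) → r) → (r ∧ p)
⇔ ¬(((¬p ∨ ¬r) → (¬p ∨ ¬s)) → r) ∨ (r ∧ p)   [eliminate →]
⇔ ¬(¬((¬p ∨ ¬r) → (¬p ∨ ¬s)) ∨ r) ∨ (r ∧ p)   [eliminate →]
⇔ ¬(¬(¬(¬p ∨ ¬r) ∨ ¬p ∨ ¬s) ∨ r) ∨ (r ∧ p)   [eliminate →]
⇔ (¬¬(¬(¬p ∨ ¬r) ∨ ¬p ∨ ¬s) ∧ ¬r) ∨ (r ∧ p)   [De Morgan]
⇔ ((¬(¬p ∨ ¬r) ∨ ¬p ∨ ¬s) ∧ ¬r) ∨ (r ∧ p)   [double negation]
⇔ (((¬¬p ∧ ¬¬r) ∨ ¬p ∨ ¬s) ∧ ¬r) ∨ (r ∧ p)   [De Morgan]
⇔ (((p ∧ ¬¬r) ∨ ¬p ∨ ¬s) ∧ ¬r) ∨ (r ∧ p)   [double negation]
⇔ (((p ∧ r) ∨ ¬p ∨ ¬s) ∧ ¬r) ∨ (r ∧ p)   [double negation]
⇔ (p ∧ r ∧ ¬r) ∨ (¬p ∧ ¬r) ∨ (¬s ∧ ¬r) ∨ (r ∧ p)   [distribute ∧ over ∨]
⇔ (¬p ∧ ¬r) ∨ (¬s ∧ ¬r) ∨ (r ∧ p)   [simplify]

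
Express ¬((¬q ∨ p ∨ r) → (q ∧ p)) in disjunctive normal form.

¬q ∨ (r ∧ ¬p)

¬((¬q ∨ p ∨ r) → (q ∧ p))
= ¬(¬(¬q ∨ p ∨ r) ∨ (q ∧ p))   [eliminate →]
= ¬¬(¬q ∨ p ∨ r) ∧ ¬(q ∧ p)   [De Morgan]
= (¬q ∨ p ∨ r) ∧ ¬(q ∧ p)   [double negation]
= (¬q ∨ p ∨ r) ∧ (¬q ∨ ¬p)   [De Morgan]
= (¬q ∧ ¬q) ∨ (¬q ∧ ¬p) ∨ (p ∧ ¬q) ∨ (p ∧ ¬p) ∨ (r ∧ ¬q) ∨ (r ∧ ¬p)   [distribute ∧ over ∨]
= ¬q ∨ (r ∧ ¬p)   [simplify]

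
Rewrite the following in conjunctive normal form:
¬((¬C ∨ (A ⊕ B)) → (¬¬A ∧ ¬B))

¬((¬C ∨ (A ⊕ B)) → (¬¬A ∧ ¬B))
≡ ¬(¬(¬C ∨ (A ⊕ B)) ∨ (¬¬A ∧ ¬B))   [eliminate →]
≡ ¬(¬(¬C ∨ ((A ∨ B) ∧ ¬(A ∧ B))) ∨ (¬¬A ∧ ¬B))   [expand ⊕]
≡ ¬¬(¬C ∨ ((A ∨ B) ∧ ¬(A ∧ B))) ∧ ¬(¬¬A ∧ ¬B)   [De Morgan]
≡ (¬C ∨ ((A ∨ B) ∧ ¬(A ∧ B))) ∧ ¬(¬¬A ∧ ¬B)   [double negation]
≡ (¬C ∨ ((A ∨ B) ∧ (¬A ∨ ¬B))) ∧ ¬(¬¬A ∧ ¬B)   [De Morgan]
≡ (¬C ∨ ((A ∨ B) ∧ (¬A ∨ ¬B))) ∧ (¬¬¬A ∨ ¬¬B)   [De Morgan]
≡ (¬C ∨ ((A ∨ B) ∧ (¬A ∨ ¬B))) ∧ (¬A ∨ ¬¬B)   [double negation]
≡ (¬C ∨ ((A ∨ B) ∧ (¬A ∨ ¬B))) ∧ (¬A ∨ B)   [double negation]
≡ (¬C ∨ A ∨ B) ∧ (¬C ∨ ¬A ∨ ¬B) ∧ (¬A ∨ B)   [distribute ∨ over ∧]

(¬C ∨ A ∨ B) ∧ (¬C ∨ ¬A ∨ ¬B) ∧ (¬A ∨ B)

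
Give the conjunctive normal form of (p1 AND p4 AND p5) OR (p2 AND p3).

(p1 AND p4 AND p5) OR (p2 AND p3)
≡ (p1 OR p2) AND (p1 OR p3) AND (p4 OR p2) AND (p4 OR p3) AND (p5 OR p2) AND (p5 OR p3)   — distribute OR over AND

(p1 OR p2) AND (p1 OR p3) AND (p4 OR p2) AND (p4 OR p3) AND (p5 OR p2) AND (p5 OR p3)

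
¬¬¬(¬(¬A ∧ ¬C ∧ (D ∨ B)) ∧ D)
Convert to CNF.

(¬A ∨ ¬D) ∧ (¬C ∨ ¬D)

¬¬¬(¬(¬A ∧ ¬C ∧ (D ∨ B)) ∧ D)
= ¬(¬(¬A ∧ ¬C ∧ (D ∨ B)) ∧ D)   [double negation]
= ¬¬(¬A ∧ ¬C ∧ (D ∨ B)) ∨ ¬D   [De Morgan]
= (¬A ∧ ¬C ∧ (D ∨ B)) ∨ ¬D   [double negation]
= (¬A ∨ ¬D) ∧ (¬C ∨ ¬D) ∧ (D ∨ B ∨ ¬D)   [distribute ∨ over ∧]
= (¬A ∨ ¬D) ∧ (¬C ∨ ¬D)   [simplify]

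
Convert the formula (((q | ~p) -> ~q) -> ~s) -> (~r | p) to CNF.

(((q | ~p) -> ~q) -> ~s) -> (~r | p)
≡ ~(((q | ~p) -> ~q) -> ~s) | ~r | p   [eliminate ->]
≡ ~(~((q | ~p) -> ~q) | ~s) | ~r | p   [eliminate ->]
≡ ~(~(~(q | ~p) | ~q) | ~s) | ~r | p   [eliminate ->]
≡ (~~(~(q | ~p) | ~q) & ~~s) | ~r | p   [De Morgan]
≡ ((~(q | ~p) | ~q) & ~~s) | ~r | p   [double negation]
≡ (((~q & ~~p) | ~q) & ~~s) | ~r | p   [De Morgan]
≡ (((~q & p) | ~q) & ~~s) | ~r | p   [double negation]
≡ (((~q & p) | ~q) & s) | ~r | p   [double negation]
≡ (~q | ~q | ~r | p) & (p | ~q | ~r | p) & (s | ~r | p)   [distribute | over &]
≡ (~q | ~r | p) & (s | ~r | p)   [simplify]

(~q | ~r | p) & (s | ~r | p)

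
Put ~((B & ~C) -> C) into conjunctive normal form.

B & ~C

~((B & ~C) -> C)
⇔ ~(~(B & ~C) | C)   [eliminate ->]
⇔ ~~(B & ~C) & ~C   [De Morgan]
⇔ B & ~C & ~C   [double negation]
⇔ B & ~C   [simplify]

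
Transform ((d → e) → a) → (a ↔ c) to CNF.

((d → e) → a) → (a ↔ c)
⇔ ¬((d → e) → a) ∨ (a ↔ c)   — eliminate →
⇔ ¬(¬(d → e) ∨ a) ∨ (a ↔ c)   — eliminate →
⇔ ¬(¬(¬d ∨ e) ∨ a) ∨ (a ↔ c)   — eliminate →
⇔ ¬(¬(¬d ∨ e) ∨ a) ∨ ((a → c) ∧ (c → a))   — eliminate ↔
⇔ ¬(¬(¬d ∨ e) ∨ a) ∨ ((¬a ∨ c) ∧ (c → a))   — eliminate →
⇔ ¬(¬(¬d ∨ e) ∨ a) ∨ ((¬a ∨ c) ∧ (¬c ∨ a))   — eliminate →
⇔ (¬¬(¬d ∨ e) ∧ ¬a) ∨ ((¬a ∨ c) ∧ (¬c ∨ a))   — De Morgan
⇔ ((¬d ∨ e) ∧ ¬a) ∨ ((¬a ∨ c) ∧ (¬c ∨ a))   — double negation
⇔ (¬d ∨ e ∨ ¬a ∨ c) ∧ (¬d ∨ e ∨ ¬c ∨ a) ∧ (¬a ∨ ¬a ∨ c) ∧ (¬a ∨ ¬c ∨ a)   — distribute ∨ over ∧
⇔ (¬d ∨ e ∨ ¬c ∨ a) ∧ (¬a ∨ c)   — simplify

(¬d ∨ e ∨ ¬c ∨ a) ∧ (¬a ∨ c)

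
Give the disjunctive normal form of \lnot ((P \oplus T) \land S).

\lnot ((P \oplus T) \land S)
⇔ \lnot (((P \land \lnot T) \lor (\lnot P \land T)) \land S)
⇔ \lnot ((P \land \lnot T) \lor (\lnot P \land T)) \lor \lnot S
⇔ (\lnot (P \land \lnot T) \land \lnot (\lnot P \land T)) \lor \lnot S
⇔ ((\lnot P \lor \lnot \lnot T) \land \lnot (\lnot P \land T)) \lor \lnot S
⇔ ((\lnot P \lor T) \land \lnot (\lnot P \land T)) \lor \lnot S
⇔ ((\lnot P \lor T) \land (\lnot \lnot P \lor \lnot T)) \lor \lnot S
⇔ ((\lnot P \lor T) \land (P \lor \lnot T)) \lor \lnot S
⇔ (\lnot P \land P) \lor (\lnot P \land \lnot T) \lor (T \land P) \lor (T \land \lnot T) \lor \lnot S
⇔ (\lnot P \land \lnot T) \lor (T \land P) \lor \lnot S

(\lnot P \land \lnot T) \lor (T \land P) \lor \lnot S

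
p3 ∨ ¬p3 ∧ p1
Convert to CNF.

p3 ∨ ¬p3 ∧ p1
= (p3 ∨ ¬p3) ∧ (p3 ∨ p1)   [distribute ∨ over ∧]
= p3 ∨ p1   [simplify]

p3 ∨ p1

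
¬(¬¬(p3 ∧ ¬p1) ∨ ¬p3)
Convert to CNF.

¬(¬¬(p3 ∧ ¬p1) ∨ ¬p3)
≡ ¬¬¬(p3 ∧ ¬p1) ∧ ¬¬p3
≡ ¬(p3 ∧ ¬p1) ∧ ¬¬p3
≡ (¬p3 ∨ ¬¬p1) ∧ ¬¬p3
≡ (¬p3 ∨ p1) ∧ ¬¬p3
≡ (¬p3 ∨ p1) ∧ p3

(¬p3 ∨ p1) ∧ p3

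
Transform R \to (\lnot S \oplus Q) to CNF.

(\lnot R \lor \lnot S \lor Q) \land (\lnot R \lor S \lor \lnot Q)

R \to (\lnot S \oplus Q)
⇔ \lnot R \lor (\lnot S \oplus Q)   [eliminate \to]
⇔ \lnot R \lor ((\lnot S \lor Q) \land \lnot (\lnot S \land Q))   [expand \oplus]
⇔ \lnot R \lor ((\lnot S \lor Q) \land (\lnot \lnot S \lor \lnot Q))   [De Morgan]
⇔ \lnot R \lor ((\lnot S \lor Q) \land (S \lor \lnot Q))   [double negation]
⇔ (\lnot R \lor \lnot S \lor Q) \land (\lnot R \lor S \lor \lnot Q)   [distribute \lor over \land]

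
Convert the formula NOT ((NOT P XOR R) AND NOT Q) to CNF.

NOT ((NOT P XOR R) AND NOT Q)
= NOT ((NOT P OR R) AND NOT (NOT P AND R) AND NOT Q)   [expand XOR]
= NOT (NOT P OR R) OR NOT NOT (NOT P AND R) OR NOT NOT Q   [De Morgan]
= (NOT NOT P AND NOT R) OR NOT NOT (NOT P AND R) OR NOT NOT Q   [De Morgan]
= (P AND NOT R) OR NOT NOT (NOT P AND R) OR NOT NOT Q   [double negation]
= (P AND NOT R) OR (NOT P AND R) OR NOT NOT Q   [double negation]
= (P AND NOT R) OR (NOT P AND R) OR Q   [double negation]
= (P OR NOT P OR Q) AND (P OR R OR Q) AND (NOT R OR NOT P OR Q) AND (NOT R OR R OR Q)   [distribute OR over AND]
= (P OR R OR Q) AND (NOT R OR NOT P OR Q)   [simplify]

(P OR R OR Q) AND (NOT R OR NOT P OR Q)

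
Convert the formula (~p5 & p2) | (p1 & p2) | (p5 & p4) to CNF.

(~p5 | p1 | p4) & (p2 | p5) & (p2 | p4)

(~p5 & p2) | (p1 & p2) | (p5 & p4)
≡ (~p5 | p1 | p5) & (~p5 | p1 | p4) & (~p5 | p2 | p5) & (~p5 | p2 | p4) & (p2 | p1 | p5) & (p2 | p1 | p4) & (p2 | p2 | p5) & (p2 | p2 | p4)   — distribute | over &
≡ (~p5 | p1 | p4) & (p2 | p5) & (p2 | p4)   — simplify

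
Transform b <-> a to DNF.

b <-> a
≡ (b -> a) & (a -> b)   [eliminate <->]
≡ (~b | a) & (a -> b)   [eliminate ->]
≡ (~b | a) & (~a | b)   [eliminate ->]
≡ (~b & ~a) | (~b & b) | (a & ~a) | (a & b)   [distribute & over |]
≡ (~b & ~a) | (a & b)   [simplify]

(~b & ~a) | (a & b)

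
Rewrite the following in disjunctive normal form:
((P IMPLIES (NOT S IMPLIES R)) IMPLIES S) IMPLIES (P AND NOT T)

((P IMPLIES (NOT S IMPLIES R)) IMPLIES S) IMPLIES (P AND NOT T)
≡ NOT ((P IMPLIES (NOT S IMPLIES R)) IMPLIES S) OR (P AND NOT T)   — eliminate IMPLIES
≡ NOT (NOT (P IMPLIES (NOT S IMPLIES R)) OR S) OR (P AND NOT T)   — eliminate IMPLIES
≡ NOT (NOT (NOT P OR (NOT S IMPLIES R)) OR S) OR (P AND NOT T)   — eliminate IMPLIES
≡ NOT (NOT (NOT P OR NOT NOT S OR R) OR S) OR (P AND NOT T)   — eliminate IMPLIES
≡ (NOT NOT (NOT P OR NOT NOT S OR R) AND NOT S) OR (P AND NOT T)   — De Morgan
≡ ((NOT P OR NOT NOT S OR R) AND NOT S) OR (P AND NOT T)   — double negation
≡ ((NOT P OR S OR R) AND NOT S) OR (P AND NOT T)   — double negation
≡ (NOT P AND NOT S) OR (S AND NOT S) OR (R AND NOT S) OR (P AND NOT T)   — distribute AND over OR
≡ (NOT P AND NOT S) OR (R AND NOT S) OR (P AND NOT T)   — simplify

(NOT P AND NOT S) OR (R AND NOT S) OR (P AND NOT T)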